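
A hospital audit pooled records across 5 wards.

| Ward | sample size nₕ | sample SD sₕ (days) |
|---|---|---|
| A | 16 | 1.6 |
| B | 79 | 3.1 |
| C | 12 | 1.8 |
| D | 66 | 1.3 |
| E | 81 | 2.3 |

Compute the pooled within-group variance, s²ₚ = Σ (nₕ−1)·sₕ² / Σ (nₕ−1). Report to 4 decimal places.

Degrees of freedom: 15 + 78 + 11 + 65 + 80 = 249.
Σ(nₕ−1)sₕ² = 15·2.56 + 78·9.61 + 11·3.24 + 65·1.69 + 80·5.29 = 1356.67.
s²ₚ = 1356.67 / 249 = 5.448474... → 5.4485.

5.4485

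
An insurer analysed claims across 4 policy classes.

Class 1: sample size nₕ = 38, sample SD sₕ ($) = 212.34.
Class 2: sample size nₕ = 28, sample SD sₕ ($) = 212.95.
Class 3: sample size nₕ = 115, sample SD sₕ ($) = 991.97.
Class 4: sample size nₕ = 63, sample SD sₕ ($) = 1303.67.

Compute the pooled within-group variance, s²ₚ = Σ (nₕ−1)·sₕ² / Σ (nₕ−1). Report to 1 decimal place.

918506.7

1: (38−1)·212.34² = 37·45088.2756 = 1668266.1972
2: (28−1)·212.95² = 27·45347.7025 = 1224387.9675
3: (115−1)·991.97² = 114·984004.4809 = 112176510.8226
4: (63−1)·1303.67² = 62·1699555.4689 = 105372439.0718
Numerator = 220441604.0591; denominator = Σ(nₕ−1) = 240.
s²ₚ = 220441604.0591/240 = 918506.684... → 918506.7.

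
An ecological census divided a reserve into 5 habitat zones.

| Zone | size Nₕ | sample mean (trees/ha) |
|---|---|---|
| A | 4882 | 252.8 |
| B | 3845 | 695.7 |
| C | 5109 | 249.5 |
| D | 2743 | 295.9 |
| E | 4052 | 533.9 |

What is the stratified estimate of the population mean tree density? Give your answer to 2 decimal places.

395.47

x̄_st = (Σ Nₕx̄ₕ) / (Σ Nₕ) = (4882·252.8 + 3845·695.7 + 5109·249.5 + 2743·295.9 + 4052·533.9) / 20631
= 8158848.1 / 20631 = 395.4655... → 395.47.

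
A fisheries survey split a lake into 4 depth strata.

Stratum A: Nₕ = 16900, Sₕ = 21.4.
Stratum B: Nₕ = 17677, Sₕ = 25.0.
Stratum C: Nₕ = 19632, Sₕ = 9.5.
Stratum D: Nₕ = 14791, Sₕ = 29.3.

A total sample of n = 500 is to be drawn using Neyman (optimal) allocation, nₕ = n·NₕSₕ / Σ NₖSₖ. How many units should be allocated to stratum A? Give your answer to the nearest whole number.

Σ NₕSₕ = 16900·21.4 + 17677·25.0 + 19632·9.5 + 14791·29.3 = 1423465.3.
Share for A: 361660/1423465.3 = 0.25407.
n_A = 500 × 0.25407 = 127.035... → 127.

127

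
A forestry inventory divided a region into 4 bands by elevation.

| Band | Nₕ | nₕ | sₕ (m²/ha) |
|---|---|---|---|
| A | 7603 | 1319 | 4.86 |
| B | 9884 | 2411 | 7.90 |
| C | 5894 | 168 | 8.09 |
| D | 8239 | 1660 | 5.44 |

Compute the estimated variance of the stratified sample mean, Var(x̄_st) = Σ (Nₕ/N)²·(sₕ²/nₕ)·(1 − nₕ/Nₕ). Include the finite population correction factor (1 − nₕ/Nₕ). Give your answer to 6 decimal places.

0.016885

N = 31620. Term for each stratum: Wₕ²sₕ²/nₕ·(1−nₕ/Nₕ).
Var(x̄_st) = 0.000855707 + 0.001912322 + 0.013149993 + 0.000966497 = 0.016884518 → 0.016885.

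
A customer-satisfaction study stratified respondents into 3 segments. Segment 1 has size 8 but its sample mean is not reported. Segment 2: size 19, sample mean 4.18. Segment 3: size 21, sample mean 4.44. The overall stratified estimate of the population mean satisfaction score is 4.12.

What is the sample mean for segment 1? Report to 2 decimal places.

3.14

N = 8 + 19 + 21 = 48.
Overall total = μ·N = 4.12·48 = 197.76.
Subtract the known strata: 19·4.18 + 21·4.44 = 172.66.
Remaining total for segment 1: 197.76 − 172.66 = 25.1.
Divide by its size: 25.1 / 8 = 3.1375 → 3.14.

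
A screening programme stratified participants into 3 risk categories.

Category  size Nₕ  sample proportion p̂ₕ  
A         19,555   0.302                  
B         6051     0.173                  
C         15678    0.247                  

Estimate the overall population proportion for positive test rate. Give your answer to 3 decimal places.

Wₕ = Nₕ/N with N = 41284: 0.4737, 0.1466, 0.3798.
p̂_st = 0.4737·0.302 + 0.1466·0.173 + 0.3798·0.247 ≈ 0.26221... → 0.262.

0.262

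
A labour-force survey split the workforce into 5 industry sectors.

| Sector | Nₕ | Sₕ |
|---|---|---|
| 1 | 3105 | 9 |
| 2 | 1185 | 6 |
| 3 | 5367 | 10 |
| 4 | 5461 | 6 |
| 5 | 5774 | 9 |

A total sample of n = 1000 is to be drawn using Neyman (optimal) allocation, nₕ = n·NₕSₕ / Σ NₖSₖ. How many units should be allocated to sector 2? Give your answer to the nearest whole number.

Σ NₕSₕ = 3105·9 + 1185·6 + 5367·10 + 5461·6 + 5774·9 = 173457.
Share for 2: 7110/173457 = 0.04099.
n_2 = 1000 × 0.04099 = 40.990... → 41.

41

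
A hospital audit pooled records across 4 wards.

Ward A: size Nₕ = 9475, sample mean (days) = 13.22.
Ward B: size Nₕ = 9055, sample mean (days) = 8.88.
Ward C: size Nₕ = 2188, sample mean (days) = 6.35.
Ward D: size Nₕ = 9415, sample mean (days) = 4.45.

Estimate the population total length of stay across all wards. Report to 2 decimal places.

A: 9475·13.22 = 125259.5
B: 9055·8.88 = 80408.4
C: 2188·6.35 = 13893.8
D: 9415·4.45 = 41896.75
τ̂ = Σ Nₕx̄ₕ = 261458.45.

261458.45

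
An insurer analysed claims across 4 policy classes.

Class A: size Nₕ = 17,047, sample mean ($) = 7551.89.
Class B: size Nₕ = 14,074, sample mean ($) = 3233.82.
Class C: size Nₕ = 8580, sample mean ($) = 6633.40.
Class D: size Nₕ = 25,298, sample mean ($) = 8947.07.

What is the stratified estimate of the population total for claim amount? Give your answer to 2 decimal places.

457507400.37

A: 17047·7551.89 = 128737068.83
B: 14074·3233.82 = 45512782.68
C: 8580·6633.40 = 56914572
D: 25298·8947.07 = 226342976.86
τ̂ = Σ Nₕx̄ₕ = 457507400.37.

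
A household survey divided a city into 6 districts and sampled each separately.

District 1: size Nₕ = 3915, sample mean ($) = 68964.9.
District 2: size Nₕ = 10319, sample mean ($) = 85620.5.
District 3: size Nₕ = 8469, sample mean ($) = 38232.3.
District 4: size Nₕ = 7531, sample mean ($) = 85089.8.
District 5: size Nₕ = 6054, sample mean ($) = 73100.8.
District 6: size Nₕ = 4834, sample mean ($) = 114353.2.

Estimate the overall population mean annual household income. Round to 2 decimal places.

N = 41122; weights Wₕ = Nₕ/N = (0.0952, 0.2509, 0.2059, 0.1831, 0.1472, 0.1176).
x̄_st = Σ Wₕ·x̄ₕ = 0.0952·68964.9 + 0.2509·85620.5 + 0.2059·38232.3 + 0.1831·85089.8 + 0.1472·73100.8 + 0.1176·114353.2 ≈ 75712.5570...
→ 75712.56.

75712.56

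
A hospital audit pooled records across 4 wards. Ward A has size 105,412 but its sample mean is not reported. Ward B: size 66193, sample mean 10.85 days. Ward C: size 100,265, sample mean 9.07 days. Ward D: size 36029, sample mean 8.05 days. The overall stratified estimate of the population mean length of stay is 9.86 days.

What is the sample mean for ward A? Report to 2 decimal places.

10.61

Σ Nₕx̄ₕ = N·μ, so 105412·x̄_A = 307899·9.86 − (66193·10.85 + 100265·9.07 + 36029·8.05).
= 3035884.14 − 1917631.05 = 1118253.09.
x̄_A = 1118253.09 / 105412 = 10.6084... → 10.61.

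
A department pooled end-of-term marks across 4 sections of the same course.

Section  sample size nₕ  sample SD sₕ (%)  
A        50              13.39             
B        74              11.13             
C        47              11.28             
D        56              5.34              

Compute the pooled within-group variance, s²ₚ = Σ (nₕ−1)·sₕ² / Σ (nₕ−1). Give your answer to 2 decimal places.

A: (50−1)·13.39² = 49·179.2921 = 8785.3129
B: (74−1)·11.13² = 73·123.8769 = 9043.0137
C: (47−1)·11.28² = 46·127.2384 = 5852.9664
D: (56−1)·5.34² = 55·28.5156 = 1568.358
Numerator = 25249.651; denominator = Σ(nₕ−1) = 223.
s²ₚ = 25249.651/223 = 113.2271... → 113.23.

113.23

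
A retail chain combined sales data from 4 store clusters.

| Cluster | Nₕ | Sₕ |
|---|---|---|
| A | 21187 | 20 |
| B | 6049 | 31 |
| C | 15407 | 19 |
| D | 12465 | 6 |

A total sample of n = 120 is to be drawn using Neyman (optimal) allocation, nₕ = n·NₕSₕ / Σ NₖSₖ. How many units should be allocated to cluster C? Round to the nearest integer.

A: NₕSₕ = 21187·20 = 423740
B: NₕSₕ = 6049·31 = 187519
C: NₕSₕ = 15407·19 = 292733
D: NₕSₕ = 12465·6 = 74790
Σ NₕSₕ = 978782.
n_C = 120·292733/978782 = 35.889... → 36.

36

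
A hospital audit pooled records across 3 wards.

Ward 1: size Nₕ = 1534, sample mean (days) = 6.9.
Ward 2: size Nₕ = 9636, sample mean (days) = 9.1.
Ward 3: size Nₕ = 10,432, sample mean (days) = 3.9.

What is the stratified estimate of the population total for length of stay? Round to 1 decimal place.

Estimate total by summing Nₕ·x̄ₕ over strata.
1534·6.9 + 9636·9.1 + 10432·3.9 = 10584.6 + 87687.6 + 40684.8 = 138957.0.

138957.0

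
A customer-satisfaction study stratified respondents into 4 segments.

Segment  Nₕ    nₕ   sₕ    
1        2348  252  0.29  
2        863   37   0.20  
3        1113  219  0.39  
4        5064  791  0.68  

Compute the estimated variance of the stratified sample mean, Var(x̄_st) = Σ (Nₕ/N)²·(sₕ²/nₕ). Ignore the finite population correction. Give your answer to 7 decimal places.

N = 9388. Term for each stratum: Wₕ²sₕ²/nₕ.
Var(x̄_st) = 0.0000208759 + 0.0000091355 + 0.0000097618 + 0.0001700915 = 0.0002098647 → 0.0002099.

0.0002099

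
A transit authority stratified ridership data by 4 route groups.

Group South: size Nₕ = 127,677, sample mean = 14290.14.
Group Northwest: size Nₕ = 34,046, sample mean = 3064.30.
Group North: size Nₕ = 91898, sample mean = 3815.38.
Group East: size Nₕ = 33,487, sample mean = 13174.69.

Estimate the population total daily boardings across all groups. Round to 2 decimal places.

2720655997.85

South: 127677·14290.14 = 1824522204.78
Northwest: 34046·3064.30 = 104327157.8
North: 91898·3815.38 = 350625791.24
East: 33487·13174.69 = 441180844.03
τ̂ = Σ Nₕx̄ₕ = 2720655997.85.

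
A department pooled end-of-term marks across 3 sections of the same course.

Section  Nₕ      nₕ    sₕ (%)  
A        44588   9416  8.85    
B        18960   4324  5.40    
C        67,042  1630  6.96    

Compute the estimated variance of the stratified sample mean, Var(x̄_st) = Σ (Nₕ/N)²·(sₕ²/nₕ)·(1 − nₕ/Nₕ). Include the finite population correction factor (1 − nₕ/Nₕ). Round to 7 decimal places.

0.0085168

N = 130590. Term for each stratum: Wₕ²sₕ²/nₕ·(1−nₕ/Nₕ).
Var(x̄_st) = 0.0007649187 + 0.0001097344 + 0.0076421476 = 0.0085168007 → 0.0085168.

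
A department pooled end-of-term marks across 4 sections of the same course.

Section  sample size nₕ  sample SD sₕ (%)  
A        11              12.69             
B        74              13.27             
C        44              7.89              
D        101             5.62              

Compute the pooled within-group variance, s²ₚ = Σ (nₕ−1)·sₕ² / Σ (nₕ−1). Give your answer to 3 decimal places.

89.825

A: (11−1)·12.69² = 10·161.0361 = 1610.361
B: (74−1)·13.27² = 73·176.0929 = 12854.7817
C: (44−1)·7.89² = 43·62.2521 = 2676.8403
D: (101−1)·5.62² = 100·31.5844 = 3158.44
Numerator = 20300.423; denominator = Σ(nₕ−1) = 226.
s²ₚ = 20300.423/226 = 89.82488... → 89.825.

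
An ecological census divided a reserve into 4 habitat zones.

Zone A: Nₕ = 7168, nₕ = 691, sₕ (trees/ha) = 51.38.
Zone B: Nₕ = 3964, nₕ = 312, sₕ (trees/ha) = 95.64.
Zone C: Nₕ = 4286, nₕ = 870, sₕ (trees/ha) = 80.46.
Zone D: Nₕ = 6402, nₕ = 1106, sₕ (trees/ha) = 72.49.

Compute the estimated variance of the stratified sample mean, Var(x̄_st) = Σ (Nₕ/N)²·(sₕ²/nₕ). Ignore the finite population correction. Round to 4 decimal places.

N = 21820; Wₕ = Nₕ/N.
zone A: (7168/21820)²·51.38²/691 = 0.4122842
zone B: (3964/21820)²·95.64²/312 = 0.9675699
zone C: (4286/21820)²·80.46²/870 = 0.2871016
zone D: (6402/21820)²·72.49²/1106 = 0.4089996
Sum = 2.0759553 → 2.0760.

2.0760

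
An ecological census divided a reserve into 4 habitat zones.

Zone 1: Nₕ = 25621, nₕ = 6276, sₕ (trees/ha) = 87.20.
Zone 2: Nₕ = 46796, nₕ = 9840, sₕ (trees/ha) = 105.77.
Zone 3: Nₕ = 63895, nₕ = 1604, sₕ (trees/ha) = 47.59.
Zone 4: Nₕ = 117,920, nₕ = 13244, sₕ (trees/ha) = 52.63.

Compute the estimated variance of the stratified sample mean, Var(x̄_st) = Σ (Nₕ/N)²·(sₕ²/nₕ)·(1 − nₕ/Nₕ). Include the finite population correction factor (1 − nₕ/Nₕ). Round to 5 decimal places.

0.16660

N = 254232. Term for each stratum: Wₕ²sₕ²/nₕ·(1−nₕ/Nₕ).
Var(x̄_st) = 0.00929083 + 0.03042028 + 0.08694784 + 0.03994126 = 0.16660020 → 0.16660.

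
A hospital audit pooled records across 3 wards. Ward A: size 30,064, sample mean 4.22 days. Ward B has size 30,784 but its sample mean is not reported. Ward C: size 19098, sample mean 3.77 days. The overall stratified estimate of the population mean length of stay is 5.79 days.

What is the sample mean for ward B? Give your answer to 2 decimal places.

8.58

N = 30064 + 30784 + 19098 = 79946.
Overall total = μ·N = 5.79·79946 = 462887.34.
Subtract the known strata: 30064·4.22 + 19098·3.77 = 198869.54.
Remaining total for ward B: 462887.34 − 198869.54 = 264017.8.
Divide by its size: 264017.8 / 30784 = 8.5765... → 8.58.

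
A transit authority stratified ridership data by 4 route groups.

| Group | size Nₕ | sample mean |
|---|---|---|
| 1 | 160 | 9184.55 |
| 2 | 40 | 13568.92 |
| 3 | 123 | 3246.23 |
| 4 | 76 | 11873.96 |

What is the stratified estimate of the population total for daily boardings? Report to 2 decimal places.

Estimate total by summing Nₕ·x̄ₕ over strata.
160·9184.55 + 40·13568.92 + 123·3246.23 + 76·11873.96 = 1469528 + 542756.8 + 399286.29 + 902420.96 = 3313992.05.

3313992.05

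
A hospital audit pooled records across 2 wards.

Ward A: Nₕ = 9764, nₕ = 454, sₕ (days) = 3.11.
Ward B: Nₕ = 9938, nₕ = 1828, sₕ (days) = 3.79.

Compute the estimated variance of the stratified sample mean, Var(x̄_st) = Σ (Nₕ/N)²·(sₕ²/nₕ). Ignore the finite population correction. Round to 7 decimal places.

N = 19702; Wₕ = Nₕ/N.
ward A: (9764/19702)²·3.11²/454 = 0.0052323867
ward B: (9938/19702)²·3.79²/1828 = 0.0019993074
Sum = 0.0072316942 → 0.0072317.

0.0072317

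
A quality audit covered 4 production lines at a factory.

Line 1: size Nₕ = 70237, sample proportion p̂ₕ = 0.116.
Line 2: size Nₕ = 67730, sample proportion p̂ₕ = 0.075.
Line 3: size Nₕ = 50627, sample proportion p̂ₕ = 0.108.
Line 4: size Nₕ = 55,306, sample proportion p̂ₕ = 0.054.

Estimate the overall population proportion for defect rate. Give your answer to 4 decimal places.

N = 70237 + 67730 + 50627 + 55306 = 243900.
Overall proportion = Σ (Nₕ/N)·p̂ₕ.
Σ Nₕp̂ₕ = 8147.492 + 5079.75 + 5467.716 + 2986.524 = 21681.482.
21681.482 / 243900 = 0.088895... → 0.0889.

0.0889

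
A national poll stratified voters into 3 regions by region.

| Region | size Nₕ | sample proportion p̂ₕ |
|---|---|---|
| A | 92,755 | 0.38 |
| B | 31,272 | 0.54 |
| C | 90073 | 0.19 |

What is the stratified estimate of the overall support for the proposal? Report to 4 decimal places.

N = 92755 + 31272 + 90073 = 214100.
Overall proportion = Σ (Nₕ/N)·p̂ₕ.
Σ Nₕp̂ₕ = 35246.9 + 16886.88 + 17113.87 = 69247.65.
69247.65 / 214100 = 0.323436... → 0.3234.

0.3234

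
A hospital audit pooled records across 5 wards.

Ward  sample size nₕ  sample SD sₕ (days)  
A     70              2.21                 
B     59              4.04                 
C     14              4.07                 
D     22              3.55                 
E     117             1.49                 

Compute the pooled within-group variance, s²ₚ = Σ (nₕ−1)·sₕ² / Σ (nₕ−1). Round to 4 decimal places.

7.2967

Degrees of freedom: 69 + 58 + 13 + 21 + 116 = 277.
Σ(nₕ−1)sₕ² = 69·4.8841 + 58·16.3216 + 13·16.5649 + 21·12.6025 + 116·2.2201 = 2021.1835.
s²ₚ = 2021.1835 / 277 = 7.296691... → 7.2967.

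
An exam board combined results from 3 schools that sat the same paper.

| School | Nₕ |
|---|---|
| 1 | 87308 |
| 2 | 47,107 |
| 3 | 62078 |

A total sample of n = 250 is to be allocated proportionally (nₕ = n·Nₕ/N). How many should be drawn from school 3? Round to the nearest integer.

79

N = 87308 + 47107 + 62078 = 196493.
n_3 = 250·62078/196493 = 78.982... → 79.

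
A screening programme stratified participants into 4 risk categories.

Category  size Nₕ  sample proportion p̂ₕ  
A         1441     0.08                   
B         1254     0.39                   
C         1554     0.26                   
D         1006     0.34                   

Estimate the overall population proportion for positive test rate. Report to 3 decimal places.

0.257

N = 1441 + 1254 + 1554 + 1006 = 5255.
Overall proportion = Σ (Nₕ/N)·p̂ₕ.
Σ Nₕp̂ₕ = 115.28 + 489.06 + 404.04 + 342.04 = 1350.42.
1350.42 / 5255 = 0.25698... → 0.257.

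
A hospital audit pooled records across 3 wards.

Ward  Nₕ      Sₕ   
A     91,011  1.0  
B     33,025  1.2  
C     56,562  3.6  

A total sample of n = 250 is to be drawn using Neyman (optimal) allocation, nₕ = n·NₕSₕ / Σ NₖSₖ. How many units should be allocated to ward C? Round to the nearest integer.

Σ NₕSₕ = 91011·1.0 + 33025·1.2 + 56562·3.6 = 334264.2.
Share for C: 203623.2/334264.2 = 0.60917.
n_C = 250 × 0.60917 = 152.292... → 152.

152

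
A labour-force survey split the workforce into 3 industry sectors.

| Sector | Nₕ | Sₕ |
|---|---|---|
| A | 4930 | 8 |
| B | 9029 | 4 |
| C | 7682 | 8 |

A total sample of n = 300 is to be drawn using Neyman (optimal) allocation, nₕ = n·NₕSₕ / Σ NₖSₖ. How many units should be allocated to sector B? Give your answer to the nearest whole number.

Σ NₕSₕ = 4930·8 + 9029·4 + 7682·8 = 137012.
Share for B: 36116/137012 = 0.26360.
n_B = 300 × 0.26360 = 79.079... → 79.

79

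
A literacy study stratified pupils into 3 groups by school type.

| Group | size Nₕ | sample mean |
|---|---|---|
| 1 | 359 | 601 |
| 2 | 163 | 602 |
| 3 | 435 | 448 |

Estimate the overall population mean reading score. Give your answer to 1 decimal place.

x̄_st = (Σ Nₕx̄ₕ) / (Σ Nₕ) = (359·601 + 163·602 + 435·448) / 957
= 508765 / 957 = 531.625... → 531.6.

531.6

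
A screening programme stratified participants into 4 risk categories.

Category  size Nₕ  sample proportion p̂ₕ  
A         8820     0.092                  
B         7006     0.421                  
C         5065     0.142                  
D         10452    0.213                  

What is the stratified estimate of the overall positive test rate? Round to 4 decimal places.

0.2140

Wₕ = Nₕ/N with N = 31343: 0.2814, 0.2235, 0.1616, 0.3335.
p̂_st = 0.2814·0.092 + 0.2235·0.421 + 0.1616·0.142 + 0.3335·0.213 ≈ 0.213970... → 0.2140.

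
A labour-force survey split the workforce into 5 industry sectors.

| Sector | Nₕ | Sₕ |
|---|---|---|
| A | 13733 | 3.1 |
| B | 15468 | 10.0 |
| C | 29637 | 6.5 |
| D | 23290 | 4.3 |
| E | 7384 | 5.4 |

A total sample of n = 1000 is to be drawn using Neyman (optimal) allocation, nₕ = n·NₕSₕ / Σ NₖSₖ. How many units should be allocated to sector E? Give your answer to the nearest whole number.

75

A: NₕSₕ = 13733·3.1 = 42572.3
B: NₕSₕ = 15468·10.0 = 154680
C: NₕSₕ = 29637·6.5 = 192640.5
D: NₕSₕ = 23290·4.3 = 100147
E: NₕSₕ = 7384·5.4 = 39873.6
Σ NₕSₕ = 529913.4.
n_E = 1000·39873.6/529913.4 = 75.246... → 75.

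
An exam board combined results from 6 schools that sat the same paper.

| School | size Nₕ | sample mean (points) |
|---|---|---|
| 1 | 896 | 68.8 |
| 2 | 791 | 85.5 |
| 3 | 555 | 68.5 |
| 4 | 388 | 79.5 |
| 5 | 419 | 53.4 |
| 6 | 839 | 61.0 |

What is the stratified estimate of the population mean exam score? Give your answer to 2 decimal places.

N = 3888; weights Wₕ = Nₕ/N = (0.2305, 0.2034, 0.1427, 0.0998, 0.1078, 0.2158).
x̄_st = Σ Wₕ·x̄ₕ = 0.2305·68.8 + 0.2034·85.5 + 0.1427·68.5 + 0.0998·79.5 + 0.1078·53.4 + 0.2158·61.0 ≈ 69.8797...
→ 69.88.

69.88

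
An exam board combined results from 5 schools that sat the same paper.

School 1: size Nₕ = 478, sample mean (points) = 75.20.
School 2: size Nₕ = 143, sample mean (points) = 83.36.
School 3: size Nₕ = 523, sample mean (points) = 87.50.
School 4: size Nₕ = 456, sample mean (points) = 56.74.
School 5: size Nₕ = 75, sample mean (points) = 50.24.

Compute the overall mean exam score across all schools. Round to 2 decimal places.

73.59

x̄_st = (Σ Nₕx̄ₕ) / (Σ Nₕ) = (478·75.20 + 143·83.36 + 523·87.50 + 456·56.74 + 75·50.24) / 1675
= 123270.02 / 1675 = 73.5940... → 73.59.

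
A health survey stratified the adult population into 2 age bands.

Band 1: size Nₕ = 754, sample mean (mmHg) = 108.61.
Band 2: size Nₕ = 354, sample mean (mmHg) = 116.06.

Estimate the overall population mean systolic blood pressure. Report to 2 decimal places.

N = 754 + 354 = 1108.
The stratified mean weights each stratum mean by its population share Nₕ/N.
Σ Nₕx̄ₕ = 754·108.61 + 354·116.06 = 81891.94 + 41085.24 = 122977.18.
Divide by N: 122977.18 / 1108 = 110.9902... → 110.99.

110.99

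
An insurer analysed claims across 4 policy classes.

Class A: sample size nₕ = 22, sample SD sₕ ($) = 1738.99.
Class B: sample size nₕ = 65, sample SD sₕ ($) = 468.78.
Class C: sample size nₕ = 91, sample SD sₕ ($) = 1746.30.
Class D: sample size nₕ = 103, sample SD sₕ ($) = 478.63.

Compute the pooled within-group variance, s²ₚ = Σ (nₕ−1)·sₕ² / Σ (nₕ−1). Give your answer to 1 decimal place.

1355226.3

A: (22−1)·1738.99² = 21·3024086.2201 = 63505810.6221
B: (65−1)·468.78² = 64·219754.6884 = 14064300.0576
C: (91−1)·1746.30² = 90·3049563.69 = 274460732.1
D: (103−1)·478.63² = 102·229086.6769 = 23366841.0438
Numerator = 375397683.8235; denominator = Σ(nₕ−1) = 277.
s²ₚ = 375397683.8235/277 = 1355226.295... → 1355226.3.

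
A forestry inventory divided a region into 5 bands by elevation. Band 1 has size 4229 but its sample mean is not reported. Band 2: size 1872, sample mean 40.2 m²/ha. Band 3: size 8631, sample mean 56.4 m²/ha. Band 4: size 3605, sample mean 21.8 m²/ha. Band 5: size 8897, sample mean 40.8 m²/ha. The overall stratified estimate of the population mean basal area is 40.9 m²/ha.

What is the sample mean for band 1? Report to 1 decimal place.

26.1

Σ Nₕx̄ₕ = N·μ, so 4229·x̄_1 = 27234·40.9 − (1872·40.2 + 8631·56.4 + 3605·21.8 + 8897·40.8).
= 1113870.6 − 1003629.4 = 110241.2.
x̄_1 = 110241.2 / 4229 = 26.068... → 26.1.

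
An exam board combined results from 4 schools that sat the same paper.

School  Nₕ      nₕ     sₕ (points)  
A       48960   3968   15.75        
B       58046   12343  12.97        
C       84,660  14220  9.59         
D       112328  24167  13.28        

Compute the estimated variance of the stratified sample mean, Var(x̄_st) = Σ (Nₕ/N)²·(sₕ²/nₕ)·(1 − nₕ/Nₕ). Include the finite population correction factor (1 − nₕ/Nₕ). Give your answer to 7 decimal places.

0.0030808

N = 303994; Wₕ = Nₕ/N.
school A: (48960/303994)²·15.75²/3968·(1 − 3968/48960) = 0.0014901711
school B: (58046/303994)²·12.97²/12343·(1 − 12343/58046) = 0.0003912427
school C: (84660/303994)²·9.59²/14220·(1 − 14220/84660) = 0.0004173546
school D: (112328/303994)²·13.28²/24167·(1 − 24167/112328) = 0.0007820021
Sum = 0.0030807705 → 0.0030808.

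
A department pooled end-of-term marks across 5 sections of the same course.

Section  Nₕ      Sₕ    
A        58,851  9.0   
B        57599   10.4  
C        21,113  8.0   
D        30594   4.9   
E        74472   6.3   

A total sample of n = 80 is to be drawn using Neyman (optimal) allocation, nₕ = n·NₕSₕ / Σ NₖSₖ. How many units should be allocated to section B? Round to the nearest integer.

25

A: NₕSₕ = 58851·9.0 = 529659
B: NₕSₕ = 57599·10.4 = 599029.6
C: NₕSₕ = 21113·8.0 = 168904
D: NₕSₕ = 30594·4.9 = 149910.6
E: NₕSₕ = 74472·6.3 = 469173.6
Σ NₕSₕ = 1916676.8.
n_B = 80·599029.6/1916676.8 = 25.003... → 25.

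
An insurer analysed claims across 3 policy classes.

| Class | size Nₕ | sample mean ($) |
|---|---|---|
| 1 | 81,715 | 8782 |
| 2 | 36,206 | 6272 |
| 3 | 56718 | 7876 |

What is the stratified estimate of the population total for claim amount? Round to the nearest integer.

1: 81715·8782 = 717621130
2: 36206·6272 = 227084032
3: 56718·7876 = 446710968
τ̂ = Σ Nₕx̄ₕ = 1391416130.

1391416130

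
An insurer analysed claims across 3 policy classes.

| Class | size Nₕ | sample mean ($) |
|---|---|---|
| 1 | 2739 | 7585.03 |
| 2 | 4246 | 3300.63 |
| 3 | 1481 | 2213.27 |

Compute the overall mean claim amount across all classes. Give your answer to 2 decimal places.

N = 2739 + 4246 + 1481 = 8466.
Weight each subgroup mean by Nₕ/N and sum.
Σ Nₕx̄ₕ = 2739·7585.03 + 4246·3300.63 + 1481·2213.27 = 20775397.17 + 14014474.98 + 3277852.87 = 38067725.02.
Divide by N: 38067725.02 / 8466 = 4496.5421... → 4496.54.

4496.54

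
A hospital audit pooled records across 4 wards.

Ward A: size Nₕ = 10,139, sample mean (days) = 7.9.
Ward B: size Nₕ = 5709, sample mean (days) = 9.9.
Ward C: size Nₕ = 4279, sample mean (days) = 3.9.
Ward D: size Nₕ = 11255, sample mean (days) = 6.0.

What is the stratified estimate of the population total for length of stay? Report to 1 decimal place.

A: 10139·7.9 = 80098.1
B: 5709·9.9 = 56519.1
C: 4279·3.9 = 16688.1
D: 11255·6.0 = 67530
τ̂ = Σ Nₕx̄ₕ = 220835.3.

220835.3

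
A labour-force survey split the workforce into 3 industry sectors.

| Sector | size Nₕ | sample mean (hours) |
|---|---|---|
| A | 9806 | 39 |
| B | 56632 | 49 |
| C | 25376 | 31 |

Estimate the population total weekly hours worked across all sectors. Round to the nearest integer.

Population total = Σ Nₕ·x̄ₕ (each stratum's size times its mean).
9806·39 + 56632·49 + 25376·31 = 382434 + 2774968 + 786656 = 3944058.

3944058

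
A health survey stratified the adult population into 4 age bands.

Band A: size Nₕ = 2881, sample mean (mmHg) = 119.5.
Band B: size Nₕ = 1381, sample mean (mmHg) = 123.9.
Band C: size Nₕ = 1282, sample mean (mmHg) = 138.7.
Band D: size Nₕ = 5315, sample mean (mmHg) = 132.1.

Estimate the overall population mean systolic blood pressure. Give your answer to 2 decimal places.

128.49

N = 10859; weights Wₕ = Nₕ/N = (0.2653, 0.1272, 0.1181, 0.4895).
x̄_st = Σ Wₕ·x̄ₕ = 0.2653·119.5 + 0.1272·123.9 + 0.1181·138.7 + 0.4895·132.1 ≈ 128.4934...
→ 128.49.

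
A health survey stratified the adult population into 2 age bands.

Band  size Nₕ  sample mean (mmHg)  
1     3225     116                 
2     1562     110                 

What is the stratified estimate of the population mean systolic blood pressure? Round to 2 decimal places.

N = 3225 + 1562 = 4787.
Weight each subgroup mean by Nₕ/N and sum.
Σ Nₕx̄ₕ = 3225·116 + 1562·110 = 374100 + 171820 = 545920.
Divide by N: 545920 / 4787 = 114.0422... → 114.04.

114.04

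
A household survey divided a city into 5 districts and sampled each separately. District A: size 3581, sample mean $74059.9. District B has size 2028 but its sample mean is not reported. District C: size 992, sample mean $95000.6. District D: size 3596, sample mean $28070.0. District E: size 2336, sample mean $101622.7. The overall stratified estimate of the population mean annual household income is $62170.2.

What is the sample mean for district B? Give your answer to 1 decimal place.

40137.9

Σ Nₕx̄ₕ = N·μ, so 2028·x̄_B = 12533·62170.2 − (3581·74059.9 + 992·95000.6 + 3596·28070.0 + 2336·101622.7).
= 779179116.6 − 697779444.3 = 81399672.3.
x̄_B = 81399672.3 / 2028 = 40137.905... → 40137.9.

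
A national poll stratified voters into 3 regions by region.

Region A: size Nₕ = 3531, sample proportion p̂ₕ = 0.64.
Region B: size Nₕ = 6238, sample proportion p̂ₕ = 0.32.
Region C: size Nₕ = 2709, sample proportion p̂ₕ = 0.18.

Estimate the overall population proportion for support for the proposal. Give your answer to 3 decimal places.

Wₕ = Nₕ/N with N = 12478: 0.2830, 0.4999, 0.2171.
p̂_st = 0.2830·0.64 + 0.4999·0.32 + 0.2171·0.18 ≈ 0.38016... → 0.380.

0.380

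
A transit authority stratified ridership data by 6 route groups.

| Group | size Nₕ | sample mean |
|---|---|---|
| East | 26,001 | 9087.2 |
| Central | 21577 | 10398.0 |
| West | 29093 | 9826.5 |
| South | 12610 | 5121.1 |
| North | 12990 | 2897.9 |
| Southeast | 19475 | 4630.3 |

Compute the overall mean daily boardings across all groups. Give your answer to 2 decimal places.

7712.06

x̄_st = (Σ Nₕx̄ₕ) / (Σ Nₕ) = (26001·9087.2 + 21577·10398.0 + 29093·9826.5 + 12610·5121.1 + 12990·2897.9 + 19475·4630.3) / 121746
= 938912182.2 / 121746 = 7712.0577... → 7712.06.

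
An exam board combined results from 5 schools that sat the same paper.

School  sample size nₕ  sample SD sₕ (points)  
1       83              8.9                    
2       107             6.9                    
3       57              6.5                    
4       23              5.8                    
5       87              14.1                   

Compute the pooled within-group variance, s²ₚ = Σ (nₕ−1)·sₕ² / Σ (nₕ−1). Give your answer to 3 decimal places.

90.186

Degrees of freedom: 82 + 106 + 56 + 22 + 86 = 352.
Σ(nₕ−1)sₕ² = 82·79.21 + 106·47.61 + 56·42.25 + 22·33.64 + 86·198.81 = 31745.62.
s²ₚ = 31745.62 / 352 = 90.18642... → 90.186.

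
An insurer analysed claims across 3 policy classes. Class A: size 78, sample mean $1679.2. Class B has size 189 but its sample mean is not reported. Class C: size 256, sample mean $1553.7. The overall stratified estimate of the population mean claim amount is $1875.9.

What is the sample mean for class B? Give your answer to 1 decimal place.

2393.5

Σ Nₕx̄ₕ = N·μ, so 189·x̄_B = 523·1875.9 − (78·1679.2 + 256·1553.7).
= 981095.7 − 528724.8 = 452370.9.
x̄_B = 452370.9 / 189 = 2393.497... → 2393.5.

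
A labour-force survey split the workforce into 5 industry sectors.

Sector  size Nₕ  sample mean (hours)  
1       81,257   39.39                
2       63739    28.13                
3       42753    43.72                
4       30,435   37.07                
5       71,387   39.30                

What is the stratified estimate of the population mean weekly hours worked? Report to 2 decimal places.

N = 289571; weights Wₕ = Nₕ/N = (0.2806, 0.2201, 0.1476, 0.1051, 0.2465).
x̄_st = Σ Wₕ·x̄ₕ = 0.2806·39.39 + 0.2201·28.13 + 0.1476·43.72 + 0.1051·37.07 + 0.2465·39.30 ≈ 37.2848...
→ 37.28.

37.28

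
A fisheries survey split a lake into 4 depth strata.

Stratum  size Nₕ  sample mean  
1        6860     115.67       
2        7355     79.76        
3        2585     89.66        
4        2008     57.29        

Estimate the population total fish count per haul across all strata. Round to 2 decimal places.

1726940.42

Estimate total by summing Nₕ·x̄ₕ over strata.
6860·115.67 + 7355·79.76 + 2585·89.66 + 2008·57.29 = 793496.2 + 586634.8 + 231771.1 + 115038.32 = 1726940.42.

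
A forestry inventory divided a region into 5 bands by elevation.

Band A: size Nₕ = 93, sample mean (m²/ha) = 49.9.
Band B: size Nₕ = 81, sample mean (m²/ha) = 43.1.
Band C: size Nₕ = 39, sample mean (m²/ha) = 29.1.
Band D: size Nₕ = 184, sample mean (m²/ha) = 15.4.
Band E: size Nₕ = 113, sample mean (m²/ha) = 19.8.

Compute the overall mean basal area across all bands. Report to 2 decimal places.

N = 510; weights Wₕ = Nₕ/N = (0.1824, 0.1588, 0.0765, 0.3608, 0.2216).
x̄_st = Σ Wₕ·x̄ₕ = 0.1824·49.9 + 0.1588·43.1 + 0.0765·29.1 + 0.3608·15.4 + 0.2216·19.8 ≈ 28.1131...
→ 28.11.

28.11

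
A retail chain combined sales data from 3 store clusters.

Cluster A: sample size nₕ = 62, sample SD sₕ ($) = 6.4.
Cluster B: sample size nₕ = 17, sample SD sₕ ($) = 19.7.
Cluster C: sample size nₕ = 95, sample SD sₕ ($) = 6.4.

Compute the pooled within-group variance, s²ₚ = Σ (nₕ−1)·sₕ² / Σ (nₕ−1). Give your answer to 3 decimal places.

A: (62−1)·6.4² = 61·40.96 = 2498.56
B: (17−1)·19.7² = 16·388.09 = 6209.44
C: (95−1)·6.4² = 94·40.96 = 3850.24
Numerator = 12558.24; denominator = Σ(nₕ−1) = 171.
s²ₚ = 12558.24/171 = 73.44 → 73.440.

73.440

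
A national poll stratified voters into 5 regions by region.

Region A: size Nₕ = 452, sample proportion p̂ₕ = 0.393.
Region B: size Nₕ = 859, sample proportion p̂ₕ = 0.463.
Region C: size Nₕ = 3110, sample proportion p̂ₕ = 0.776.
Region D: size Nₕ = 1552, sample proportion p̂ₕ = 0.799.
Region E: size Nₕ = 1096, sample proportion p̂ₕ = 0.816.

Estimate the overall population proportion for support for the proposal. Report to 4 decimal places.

0.7247

N = 452 + 859 + 3110 + 1552 + 1096 = 7069.
Overall proportion = Σ (Nₕ/N)·p̂ₕ.
Σ Nₕp̂ₕ = 177.636 + 397.717 + 2413.36 + 1240.048 + 894.336 = 5123.097.
5123.097 / 7069 = 0.724727... → 0.7247.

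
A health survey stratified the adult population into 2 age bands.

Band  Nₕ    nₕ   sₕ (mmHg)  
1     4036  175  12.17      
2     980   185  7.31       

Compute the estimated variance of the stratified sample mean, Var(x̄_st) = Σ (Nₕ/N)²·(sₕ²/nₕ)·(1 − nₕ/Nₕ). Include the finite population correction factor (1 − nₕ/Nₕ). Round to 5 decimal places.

N = 5016. Term for each stratum: Wₕ²sₕ²/nₕ·(1−nₕ/Nₕ).
Var(x̄_st) = 0.52417827 + 0.00894419 = 0.53312246 → 0.53312.

0.53312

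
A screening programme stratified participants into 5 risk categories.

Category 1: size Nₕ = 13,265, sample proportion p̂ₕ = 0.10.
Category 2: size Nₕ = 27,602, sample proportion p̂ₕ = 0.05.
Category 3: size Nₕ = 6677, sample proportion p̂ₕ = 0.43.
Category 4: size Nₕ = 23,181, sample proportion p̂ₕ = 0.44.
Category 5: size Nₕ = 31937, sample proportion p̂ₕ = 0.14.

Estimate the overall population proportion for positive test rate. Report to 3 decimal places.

N = 13265 + 27602 + 6677 + 23181 + 31937 = 102662.
Overall proportion = Σ (Nₕ/N)·p̂ₕ.
Σ Nₕp̂ₕ = 1326.5 + 1380.1 + 2871.11 + 10199.64 + 4471.18 = 20248.53.
20248.53 / 102662 = 0.19723... → 0.197.

0.197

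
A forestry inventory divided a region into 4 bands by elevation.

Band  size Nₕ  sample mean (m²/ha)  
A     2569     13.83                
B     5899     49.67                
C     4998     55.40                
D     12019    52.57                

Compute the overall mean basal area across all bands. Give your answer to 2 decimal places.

N = 25485; weights Wₕ = Nₕ/N = (0.1008, 0.2315, 0.1961, 0.4716).
x̄_st = Σ Wₕ·x̄ₕ = 0.1008·13.83 + 0.2315·49.67 + 0.1961·55.40 + 0.4716·52.57 ≈ 48.5486...
→ 48.55.

48.55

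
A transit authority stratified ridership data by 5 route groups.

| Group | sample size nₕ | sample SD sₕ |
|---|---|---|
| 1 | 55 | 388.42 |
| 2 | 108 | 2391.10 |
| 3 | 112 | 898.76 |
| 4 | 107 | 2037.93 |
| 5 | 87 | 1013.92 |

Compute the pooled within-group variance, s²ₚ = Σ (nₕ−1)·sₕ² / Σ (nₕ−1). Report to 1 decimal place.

1: (55−1)·388.42² = 54·150870.0964 = 8146985.2056
2: (108−1)·2391.10² = 107·5717359.21 = 611757435.47
3: (112−1)·898.76² = 111·807769.5376 = 89662418.6736
4: (107−1)·2037.93² = 106·4153158.6849 = 440234820.5994
5: (87−1)·1013.92² = 86·1028033.7664 = 88410903.9104
Numerator = 1238212563.859; denominator = Σ(nₕ−1) = 464.
s²ₚ = 1238212563.859/464 = 2668561.560... → 2668561.6.

2668561.6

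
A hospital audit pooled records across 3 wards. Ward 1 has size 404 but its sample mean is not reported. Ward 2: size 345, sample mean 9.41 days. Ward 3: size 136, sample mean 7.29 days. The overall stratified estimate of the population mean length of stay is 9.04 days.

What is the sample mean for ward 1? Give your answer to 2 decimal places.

N = 404 + 345 + 136 = 885.
Overall total = μ·N = 9.04·885 = 8000.4.
Subtract the known strata: 345·9.41 + 136·7.29 = 4237.89.
Remaining total for ward 1: 8000.4 − 4237.89 = 3762.51.
Divide by its size: 3762.51 / 404 = 9.3131... → 9.31.

9.31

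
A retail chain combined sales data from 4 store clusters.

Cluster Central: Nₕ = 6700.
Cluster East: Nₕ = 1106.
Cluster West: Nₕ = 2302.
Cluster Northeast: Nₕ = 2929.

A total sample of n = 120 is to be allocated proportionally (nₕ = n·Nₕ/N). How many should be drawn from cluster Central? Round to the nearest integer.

Share of cluster Central = 6700/13037 = 0.51392.
Allocate 120 × 0.51392 = 61.671... → 62.

62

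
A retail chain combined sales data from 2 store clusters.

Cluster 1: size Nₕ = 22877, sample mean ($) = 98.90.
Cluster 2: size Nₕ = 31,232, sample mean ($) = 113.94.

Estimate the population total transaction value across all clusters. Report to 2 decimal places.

5821109.38

Population total = Σ Nₕ·x̄ₕ (each stratum's size times its mean).
22877·98.90 + 31232·113.94 = 2262535.3 + 3558574.08 = 5821109.38.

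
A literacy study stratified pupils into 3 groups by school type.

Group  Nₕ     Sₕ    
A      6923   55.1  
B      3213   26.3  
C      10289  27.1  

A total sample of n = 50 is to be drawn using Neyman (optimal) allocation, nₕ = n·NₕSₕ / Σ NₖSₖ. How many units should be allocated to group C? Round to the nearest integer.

19

Σ NₕSₕ = 6923·55.1 + 3213·26.3 + 10289·27.1 = 744791.1.
Share for C: 278831.9/744791.1 = 0.37438.
n_C = 50 × 0.37438 = 18.719... → 19.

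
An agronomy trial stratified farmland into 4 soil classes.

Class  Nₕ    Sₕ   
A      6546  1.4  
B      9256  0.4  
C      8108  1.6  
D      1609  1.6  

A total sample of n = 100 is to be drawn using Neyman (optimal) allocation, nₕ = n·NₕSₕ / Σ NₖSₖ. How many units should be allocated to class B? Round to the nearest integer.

13

Σ NₕSₕ = 6546·1.4 + 9256·0.4 + 8108·1.6 + 1609·1.6 = 28414.
Share for B: 3702.4/28414 = 0.13030.
n_B = 100 × 0.13030 = 13.030... → 13.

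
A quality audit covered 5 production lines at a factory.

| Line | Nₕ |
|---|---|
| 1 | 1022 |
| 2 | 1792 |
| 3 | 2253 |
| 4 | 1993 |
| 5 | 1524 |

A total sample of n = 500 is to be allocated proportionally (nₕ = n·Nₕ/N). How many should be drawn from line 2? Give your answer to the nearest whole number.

Share of line 2 = 1792/8584 = 0.20876.
Allocate 500 × 0.20876 = 104.380... → 104.

104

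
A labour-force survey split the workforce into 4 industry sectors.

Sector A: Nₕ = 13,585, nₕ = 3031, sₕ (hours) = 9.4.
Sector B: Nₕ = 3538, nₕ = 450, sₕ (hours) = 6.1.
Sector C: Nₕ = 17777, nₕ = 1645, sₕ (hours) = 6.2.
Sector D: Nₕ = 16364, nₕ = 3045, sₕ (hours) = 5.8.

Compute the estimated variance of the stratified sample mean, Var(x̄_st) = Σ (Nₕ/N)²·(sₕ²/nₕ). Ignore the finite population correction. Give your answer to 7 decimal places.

0.0063768

N = 51264. Term for each stratum: Wₕ²sₕ²/nₕ.
Var(x̄_st) = 0.0020472179 + 0.0003938563 + 0.0028100202 + 0.0011257000 = 0.0063767944 → 0.0063768.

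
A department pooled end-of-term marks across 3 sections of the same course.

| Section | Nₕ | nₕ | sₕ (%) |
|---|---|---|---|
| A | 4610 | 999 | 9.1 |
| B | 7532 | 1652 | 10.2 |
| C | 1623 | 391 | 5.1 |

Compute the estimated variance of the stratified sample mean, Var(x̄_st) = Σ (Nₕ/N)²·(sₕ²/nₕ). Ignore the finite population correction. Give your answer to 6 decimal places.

N = 13765. Term for each stratum: Wₕ²sₕ²/nₕ.
Var(x̄_st) = 0.009297511 + 0.018856387 + 0.000924801 = 0.029078700 → 0.029079.

0.029079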